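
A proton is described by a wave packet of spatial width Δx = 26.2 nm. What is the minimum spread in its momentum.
2.013 × 10^-27 kg·m/s

For a wave packet, the spatial width Δx and momentum spread Δp are related by the uncertainty principle:
ΔxΔp ≥ ℏ/2

The minimum momentum spread is:
Δp_min = ℏ/(2Δx)
Δp_min = (1.055e-34 J·s) / (2 × 2.620e-08 m)
Δp_min = 2.013e-27 kg·m/s

A wave packet cannot have both a well-defined position and well-defined momentum.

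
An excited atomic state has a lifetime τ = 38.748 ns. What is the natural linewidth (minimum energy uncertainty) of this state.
8.493 neV

Using the energy-time uncertainty principle:
ΔEΔt ≥ ℏ/2

The lifetime τ represents the time uncertainty Δt.
The natural linewidth (minimum energy uncertainty) is:

ΔE = ℏ/(2τ)
ΔE = (1.055e-34 J·s) / (2 × 3.875e-08 s)
ΔE = 1.361e-27 J = 8.493 neV

This natural linewidth limits the precision of spectroscopic measurements.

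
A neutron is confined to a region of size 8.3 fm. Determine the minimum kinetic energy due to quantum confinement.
75.197 keV

Using the uncertainty principle:

1. Position uncertainty: Δx ≈ 8.300e-15 m
2. Minimum momentum uncertainty: Δp = ℏ/(2Δx) = 6.353e-21 kg·m/s
3. Minimum kinetic energy:
   KE = (Δp)²/(2m) = (6.353e-21)²/(2 × 1.675e-27 kg)
   KE = 1.205e-14 J = 75.197 keV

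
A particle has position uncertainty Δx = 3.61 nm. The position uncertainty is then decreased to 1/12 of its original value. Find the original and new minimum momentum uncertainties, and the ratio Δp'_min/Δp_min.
Original Δp_min = 1.461 × 10^-26 kg·m/s; new Δp'_min = 1.753 × 10^-25 kg·m/s; ratio Δp'_min/Δp_min = 12.

From the uncertainty principle ΔxΔp ≥ ℏ/2, the minimum momentum uncertainty is Δp_min = ℏ/(2Δx).

Original (Δx = 3.61 nm = 3.610e-09 m):
Δp_min = (1.055e-34 J·s)/(2 × 3.610e-09 m) = 1.461e-26 kg·m/s

When Δx → (1/12)Δx:
Δp'_min = ℏ/(2 × (1/12)Δx) = 12 × ℏ/(2Δx) = 12 × Δp_min
Δp'_min = 12 × 1.461e-26 kg·m/s = 1.753e-25 kg·m/s

Since Δp_min ∝ 1/Δx, when Δx is decreased to 1/12 of its original value, Δp_min increases to 12 times its original value.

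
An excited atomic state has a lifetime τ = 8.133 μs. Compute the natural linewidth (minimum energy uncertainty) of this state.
40.466 peV

Using the energy-time uncertainty principle:
ΔEΔt ≥ ℏ/2

The lifetime τ represents the time uncertainty Δt.
The natural linewidth (minimum energy uncertainty) is:

ΔE = ℏ/(2τ)
ΔE = (1.055e-34 J·s) / (2 × 8.133e-06 s)
ΔE = 6.483e-30 J = 40.466 peV

This natural linewidth limits the precision of spectroscopic measurements.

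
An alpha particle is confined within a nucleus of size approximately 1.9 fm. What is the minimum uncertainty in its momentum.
2.775 × 10^-20 kg·m/s

Using the Heisenberg uncertainty principle:
ΔxΔp ≥ ℏ/2

With Δx ≈ L = 1.900e-15 m (the confinement size):
Δp_min = ℏ/(2Δx)
Δp_min = (1.055e-34 J·s) / (2 × 1.900e-15 m)
Δp_min = 2.775e-20 kg·m/s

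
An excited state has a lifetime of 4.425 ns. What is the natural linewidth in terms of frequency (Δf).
17.984 MHz

Using the energy-time uncertainty principle and E = hf:
ΔEΔt ≥ ℏ/2
hΔf·Δt ≥ ℏ/2

The minimum frequency uncertainty is:
Δf = ℏ/(2hτ) = 1/(4πτ)
Δf = 1/(4π × 4.425e-09 s)
Δf = 1.798e+07 Hz = 17.984 MHz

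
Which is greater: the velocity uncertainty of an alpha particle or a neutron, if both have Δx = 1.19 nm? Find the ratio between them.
The neutron has the larger minimum velocity uncertainty, by a ratio of 4.0.

For both particles, Δp_min = ℏ/(2Δx) = 4.431e-26 kg·m/s (same for both).

The velocity uncertainty is Δv = Δp/m:
- alpha particle: Δv = 4.431e-26 / 6.645e-27 = 6.668e+00 m/s = 6.668 m/s
- neutron: Δv = 4.431e-26 / 1.675e-27 = 2.645e+01 m/s = 26.455 m/s

Ratio: 2.645e+01 / 6.668e+00 = 4.0

The lighter particle has larger velocity uncertainty because Δv ∝ 1/m.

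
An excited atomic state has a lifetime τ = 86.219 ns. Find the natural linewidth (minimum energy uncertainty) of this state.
3.817 neV

Using the energy-time uncertainty principle:
ΔEΔt ≥ ℏ/2

The lifetime τ represents the time uncertainty Δt.
The natural linewidth (minimum energy uncertainty) is:

ΔE = ℏ/(2τ)
ΔE = (1.055e-34 J·s) / (2 × 8.622e-08 s)
ΔE = 6.116e-28 J = 3.817 neV

This natural linewidth limits the precision of spectroscopic measurements.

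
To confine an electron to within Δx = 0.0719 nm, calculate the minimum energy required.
1.842 eV

Localizing a particle requires giving it sufficient momentum uncertainty:

1. From uncertainty principle: Δp ≥ ℏ/(2Δx)
   Δp_min = (1.055e-34 J·s) / (2 × 7.190e-11 m)
   Δp_min = 7.334e-25 kg·m/s

2. This momentum uncertainty corresponds to kinetic energy:
   KE ≈ (Δp)²/(2m) = (7.334e-25)²/(2 × 9.109e-31 kg)
   KE = 2.952e-19 J = 1.842 eV

Tighter localization requires more energy.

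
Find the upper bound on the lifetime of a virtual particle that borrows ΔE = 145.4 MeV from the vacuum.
2.263 ys

Using the energy-time uncertainty principle:
ΔEΔt ≥ ℏ/2

For a virtual particle borrowing energy ΔE, the maximum lifetime is:
Δt_max = ℏ/(2ΔE)

Converting energy:
ΔE = 145.4 MeV = 2.330e-11 J

Δt_max = (1.055e-34 J·s) / (2 × 2.330e-11 J)
Δt_max = 2.263e-24 s = 2.263 ys

Virtual particles with higher borrowed energy exist for shorter times.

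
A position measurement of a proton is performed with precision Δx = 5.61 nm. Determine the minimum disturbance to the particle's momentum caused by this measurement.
9.399 × 10^-27 kg·m/s

The uncertainty principle implies that measuring position disturbs momentum:
ΔxΔp ≥ ℏ/2

When we measure position with precision Δx, we necessarily introduce a momentum uncertainty:
Δp ≥ ℏ/(2Δx)
Δp_min = (1.055e-34 J·s) / (2 × 5.610e-09 m)
Δp_min = 9.399e-27 kg·m/s

The more precisely we measure position, the greater the momentum disturbance.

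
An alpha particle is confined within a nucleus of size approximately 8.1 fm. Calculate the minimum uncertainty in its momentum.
6.510 × 10^-21 kg·m/s

Using the Heisenberg uncertainty principle:
ΔxΔp ≥ ℏ/2

With Δx ≈ L = 8.100e-15 m (the confinement size):
Δp_min = ℏ/(2Δx)
Δp_min = (1.055e-34 J·s) / (2 × 8.100e-15 m)
Δp_min = 6.510e-21 kg·m/s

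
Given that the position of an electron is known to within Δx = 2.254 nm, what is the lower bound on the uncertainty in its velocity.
25.680 km/s

Using the Heisenberg uncertainty principle and Δp = mΔv:
ΔxΔp ≥ ℏ/2
Δx(mΔv) ≥ ℏ/2

The minimum uncertainty in velocity is:
Δv_min = ℏ/(2mΔx)
Δv_min = (1.055e-34 J·s) / (2 × 9.109e-31 kg × 2.254e-09 m)
Δv_min = 2.568e+04 m/s = 25.680 km/s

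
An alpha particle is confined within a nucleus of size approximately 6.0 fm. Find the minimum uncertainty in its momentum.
8.788 × 10^-21 kg·m/s

Using the Heisenberg uncertainty principle:
ΔxΔp ≥ ℏ/2

With Δx ≈ L = 6.000e-15 m (the confinement size):
Δp_min = ℏ/(2Δx)
Δp_min = (1.055e-34 J·s) / (2 × 6.000e-15 m)
Δp_min = 8.788e-21 kg·m/s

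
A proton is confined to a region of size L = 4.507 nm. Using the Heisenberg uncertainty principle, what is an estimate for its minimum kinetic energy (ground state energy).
255.375 neV

Using the uncertainty principle to estimate ground state energy:

1. The position uncertainty is approximately the confinement size:
   Δx ≈ L = 4.507e-09 m

2. From ΔxΔp ≥ ℏ/2, the minimum momentum uncertainty is:
   Δp ≈ ℏ/(2L) = 1.170e-26 kg·m/s

3. The kinetic energy is approximately:
   KE ≈ (Δp)²/(2m) = (1.170e-26)²/(2 × 1.673e-27 kg)
   KE ≈ 4.092e-26 J = 255.375 neV

This is an order-of-magnitude estimate of the ground state energy.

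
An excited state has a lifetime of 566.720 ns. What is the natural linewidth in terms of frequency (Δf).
140.418 kHz

Using the energy-time uncertainty principle and E = hf:
ΔEΔt ≥ ℏ/2
hΔf·Δt ≥ ℏ/2

The minimum frequency uncertainty is:
Δf = ℏ/(2hτ) = 1/(4πτ)
Δf = 1/(4π × 5.667e-07 s)
Δf = 1.404e+05 Hz = 140.418 kHz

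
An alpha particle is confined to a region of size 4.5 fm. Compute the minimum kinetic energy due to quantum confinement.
64.484 keV

Using the uncertainty principle:

1. Position uncertainty: Δx ≈ 4.500e-15 m
2. Minimum momentum uncertainty: Δp = ℏ/(2Δx) = 1.172e-20 kg·m/s
3. Minimum kinetic energy:
   KE = (Δp)²/(2m) = (1.172e-20)²/(2 × 6.645e-27 kg)
   KE = 1.033e-14 J = 64.484 keV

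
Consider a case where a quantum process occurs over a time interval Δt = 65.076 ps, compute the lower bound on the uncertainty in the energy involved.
5.057 μeV

Using the energy-time uncertainty principle:
ΔEΔt ≥ ℏ/2

The minimum uncertainty in energy is:
ΔE_min = ℏ/(2Δt)
ΔE_min = (1.055e-34 J·s) / (2 × 6.508e-11 s)
ΔE_min = 8.103e-25 J = 5.057 μeV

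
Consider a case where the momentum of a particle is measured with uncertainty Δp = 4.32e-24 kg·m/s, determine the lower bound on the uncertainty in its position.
12.206 pm

Using the Heisenberg uncertainty principle:
ΔxΔp ≥ ℏ/2

The minimum uncertainty in position is:
Δx_min = ℏ/(2Δp)
Δx_min = (1.055e-34 J·s) / (2 × 4.320e-24 kg·m/s)
Δx_min = 1.221e-11 m = 12.206 pm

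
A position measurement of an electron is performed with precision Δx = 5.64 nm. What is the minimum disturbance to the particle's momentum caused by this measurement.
9.349 × 10^-27 kg·m/s

The uncertainty principle implies that measuring position disturbs momentum:
ΔxΔp ≥ ℏ/2

When we measure position with precision Δx, we necessarily introduce a momentum uncertainty:
Δp ≥ ℏ/(2Δx)
Δp_min = (1.055e-34 J·s) / (2 × 5.640e-09 m)
Δp_min = 9.349e-27 kg·m/s

The more precisely we measure position, the greater the momentum disturbance.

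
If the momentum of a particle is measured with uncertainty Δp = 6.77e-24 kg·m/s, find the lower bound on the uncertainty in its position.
7.789 pm

Using the Heisenberg uncertainty principle:
ΔxΔp ≥ ℏ/2

The minimum uncertainty in position is:
Δx_min = ℏ/(2Δp)
Δx_min = (1.055e-34 J·s) / (2 × 6.770e-24 kg·m/s)
Δx_min = 7.789e-12 m = 7.789 pm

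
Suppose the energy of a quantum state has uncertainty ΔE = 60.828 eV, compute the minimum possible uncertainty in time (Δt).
5.410 as

Using the energy-time uncertainty principle:
ΔEΔt ≥ ℏ/2

The minimum uncertainty in time is:
Δt_min = ℏ/(2ΔE)
Δt_min = (1.055e-34 J·s) / (2 × 9.746e-18 J)
Δt_min = 5.410e-18 s = 5.410 as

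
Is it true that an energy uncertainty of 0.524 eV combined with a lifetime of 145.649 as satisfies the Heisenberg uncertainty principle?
No, it violates the uncertainty relation.

Calculate the product ΔEΔt:
ΔE = 0.524 eV = 8.395e-20 J
ΔEΔt = (8.395e-20 J) × (1.456e-16 s)
ΔEΔt = 1.223e-35 J·s

Compare to the minimum allowed value ℏ/2:
ℏ/2 = 5.273e-35 J·s

Since ΔEΔt = 1.223e-35 J·s < 5.273e-35 J·s = ℏ/2,
this violates the uncertainty relation.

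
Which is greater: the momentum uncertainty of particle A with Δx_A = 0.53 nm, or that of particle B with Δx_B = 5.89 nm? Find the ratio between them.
Particle A has the larger minimum momentum uncertainty, by a factor of 11.11.

For each particle, the minimum momentum uncertainty is Δp_min = ℏ/(2Δx):

Particle A: Δp_A = ℏ/(2×5.300e-10 m) = 9.949e-26 kg·m/s
Particle B: Δp_B = ℏ/(2×5.890e-09 m) = 8.952e-27 kg·m/s

Ratio: Δp_A/Δp_B = 11.11

Since Δp_min ∝ 1/Δx, the particle with smaller position uncertainty (A) has larger momentum uncertainty.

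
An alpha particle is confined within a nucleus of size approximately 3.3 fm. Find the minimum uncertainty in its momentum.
1.598 × 10^-20 kg·m/s

Using the Heisenberg uncertainty principle:
ΔxΔp ≥ ℏ/2

With Δx ≈ L = 3.300e-15 m (the confinement size):
Δp_min = ℏ/(2Δx)
Δp_min = (1.055e-34 J·s) / (2 × 3.300e-15 m)
Δp_min = 1.598e-20 kg·m/s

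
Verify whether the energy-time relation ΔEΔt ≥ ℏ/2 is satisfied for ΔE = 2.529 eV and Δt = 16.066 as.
No, it violates the uncertainty relation.

Calculate the product ΔEΔt:
ΔE = 2.529 eV = 4.052e-19 J
ΔEΔt = (4.052e-19 J) × (1.607e-17 s)
ΔEΔt = 6.510e-36 J·s

Compare to the minimum allowed value ℏ/2:
ℏ/2 = 5.273e-35 J·s

Since ΔEΔt = 6.510e-36 J·s < 5.273e-35 J·s = ℏ/2,
this violates the uncertainty relation.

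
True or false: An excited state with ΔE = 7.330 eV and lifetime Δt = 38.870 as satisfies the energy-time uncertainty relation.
No, it violates the uncertainty relation.

Calculate the product ΔEΔt:
ΔE = 7.330 eV = 1.174e-18 J
ΔEΔt = (1.174e-18 J) × (3.887e-17 s)
ΔEΔt = 4.565e-35 J·s

Compare to the minimum allowed value ℏ/2:
ℏ/2 = 5.273e-35 J·s

Since ΔEΔt = 4.565e-35 J·s < 5.273e-35 J·s = ℏ/2,
this violates the uncertainty relation.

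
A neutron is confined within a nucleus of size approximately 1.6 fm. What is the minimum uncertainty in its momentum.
3.296 × 10^-20 kg·m/s

Using the Heisenberg uncertainty principle:
ΔxΔp ≥ ℏ/2

With Δx ≈ L = 1.600e-15 m (the confinement size):
Δp_min = ℏ/(2Δx)
Δp_min = (1.055e-34 J·s) / (2 × 1.600e-15 m)
Δp_min = 3.296e-20 kg·m/s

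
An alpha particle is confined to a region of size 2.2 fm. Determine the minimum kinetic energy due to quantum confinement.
269.795 keV

Using the uncertainty principle:

1. Position uncertainty: Δx ≈ 2.200e-15 m
2. Minimum momentum uncertainty: Δp = ℏ/(2Δx) = 2.397e-20 kg·m/s
3. Minimum kinetic energy:
   KE = (Δp)²/(2m) = (2.397e-20)²/(2 × 6.645e-27 kg)
   KE = 4.323e-14 J = 269.795 keV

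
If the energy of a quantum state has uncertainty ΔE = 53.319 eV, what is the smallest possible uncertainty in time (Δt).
6.172 as

Using the energy-time uncertainty principle:
ΔEΔt ≥ ℏ/2

The minimum uncertainty in time is:
Δt_min = ℏ/(2ΔE)
Δt_min = (1.055e-34 J·s) / (2 × 8.543e-18 J)
Δt_min = 6.172e-18 s = 6.172 as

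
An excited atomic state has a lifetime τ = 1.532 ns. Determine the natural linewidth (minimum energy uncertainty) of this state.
214.821 neV

Using the energy-time uncertainty principle:
ΔEΔt ≥ ℏ/2

The lifetime τ represents the time uncertainty Δt.
The natural linewidth (minimum energy uncertainty) is:

ΔE = ℏ/(2τ)
ΔE = (1.055e-34 J·s) / (2 × 1.532e-09 s)
ΔE = 3.442e-26 J = 214.821 neV

This natural linewidth limits the precision of spectroscopic measurements.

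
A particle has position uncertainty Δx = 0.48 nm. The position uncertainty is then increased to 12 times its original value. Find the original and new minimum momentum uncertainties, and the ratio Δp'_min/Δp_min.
Original Δp_min = 1.099 × 10^-25 kg·m/s; new Δp'_min = 9.154 × 10^-27 kg·m/s; ratio Δp'_min/Δp_min = 1/12.

From the uncertainty principle ΔxΔp ≥ ℏ/2, the minimum momentum uncertainty is Δp_min = ℏ/(2Δx).

Original (Δx = 0.48 nm = 4.800e-10 m):
Δp_min = (1.055e-34 J·s)/(2 × 4.800e-10 m) = 1.099e-25 kg·m/s

When Δx → 12Δx:
Δp'_min = ℏ/(2 × 12Δx) = (1/12) × ℏ/(2Δx) = (1/12) × Δp_min
Δp'_min = 1/12 × 1.099e-25 kg·m/s = 9.154e-27 kg·m/s

Since Δp_min ∝ 1/Δx, when Δx is increased to 12 times its original value, Δp_min decreases to 1/12 of its original value.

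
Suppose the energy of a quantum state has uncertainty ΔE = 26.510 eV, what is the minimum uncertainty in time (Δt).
12.414 as

Using the energy-time uncertainty principle:
ΔEΔt ≥ ℏ/2

The minimum uncertainty in time is:
Δt_min = ℏ/(2ΔE)
Δt_min = (1.055e-34 J·s) / (2 × 4.247e-18 J)
Δt_min = 1.241e-17 s = 12.414 as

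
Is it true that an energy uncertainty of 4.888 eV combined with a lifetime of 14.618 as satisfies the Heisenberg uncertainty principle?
No, it violates the uncertainty relation.

Calculate the product ΔEΔt:
ΔE = 4.888 eV = 7.831e-19 J
ΔEΔt = (7.831e-19 J) × (1.462e-17 s)
ΔEΔt = 1.145e-35 J·s

Compare to the minimum allowed value ℏ/2:
ℏ/2 = 5.273e-35 J·s

Since ΔEΔt = 1.145e-35 J·s < 5.273e-35 J·s = ℏ/2,
this violates the uncertainty relation.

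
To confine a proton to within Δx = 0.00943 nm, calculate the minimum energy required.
58.335 meV

Localizing a particle requires giving it sufficient momentum uncertainty:

1. From uncertainty principle: Δp ≥ ℏ/(2Δx)
   Δp_min = (1.055e-34 J·s) / (2 × 9.430e-12 m)
   Δp_min = 5.592e-24 kg·m/s

2. This momentum uncertainty corresponds to kinetic energy:
   KE ≈ (Δp)²/(2m) = (5.592e-24)²/(2 × 1.673e-27 kg)
   KE = 9.346e-21 J = 58.335 meV

Tighter localization requires more energy.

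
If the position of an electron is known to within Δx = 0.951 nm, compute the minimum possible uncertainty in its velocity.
60.866 km/s

Using the Heisenberg uncertainty principle and Δp = mΔv:
ΔxΔp ≥ ℏ/2
Δx(mΔv) ≥ ℏ/2

The minimum uncertainty in velocity is:
Δv_min = ℏ/(2mΔx)
Δv_min = (1.055e-34 J·s) / (2 × 9.109e-31 kg × 9.510e-10 m)
Δv_min = 6.087e+04 m/s = 60.866 km/s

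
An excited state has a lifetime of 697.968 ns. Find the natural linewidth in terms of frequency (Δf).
114.013 kHz

Using the energy-time uncertainty principle and E = hf:
ΔEΔt ≥ ℏ/2
hΔf·Δt ≥ ℏ/2

The minimum frequency uncertainty is:
Δf = ℏ/(2hτ) = 1/(4πτ)
Δf = 1/(4π × 6.980e-07 s)
Δf = 1.140e+05 Hz = 114.013 kHz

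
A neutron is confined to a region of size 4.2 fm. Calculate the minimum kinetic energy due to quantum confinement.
293.668 keV

Using the uncertainty principle:

1. Position uncertainty: Δx ≈ 4.200e-15 m
2. Minimum momentum uncertainty: Δp = ℏ/(2Δx) = 1.255e-20 kg·m/s
3. Minimum kinetic energy:
   KE = (Δp)²/(2m) = (1.255e-20)²/(2 × 1.675e-27 kg)
   KE = 4.705e-14 J = 293.668 keV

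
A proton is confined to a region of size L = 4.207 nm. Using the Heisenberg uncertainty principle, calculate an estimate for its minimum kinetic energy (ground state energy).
293.095 neV

Using the uncertainty principle to estimate ground state energy:

1. The position uncertainty is approximately the confinement size:
   Δx ≈ L = 4.207e-09 m

2. From ΔxΔp ≥ ℏ/2, the minimum momentum uncertainty is:
   Δp ≈ ℏ/(2L) = 1.253e-26 kg·m/s

3. The kinetic energy is approximately:
   KE ≈ (Δp)²/(2m) = (1.253e-26)²/(2 × 1.673e-27 kg)
   KE ≈ 4.696e-26 J = 293.095 neV

This is an order-of-magnitude estimate of the ground state energy.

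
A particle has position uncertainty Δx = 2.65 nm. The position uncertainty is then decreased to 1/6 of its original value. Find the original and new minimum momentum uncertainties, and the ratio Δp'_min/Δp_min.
Original Δp_min = 1.990 × 10^-26 kg·m/s; new Δp'_min = 1.194 × 10^-25 kg·m/s; ratio Δp'_min/Δp_min = 6.

From the uncertainty principle ΔxΔp ≥ ℏ/2, the minimum momentum uncertainty is Δp_min = ℏ/(2Δx).

Original (Δx = 2.65 nm = 2.650e-09 m):
Δp_min = (1.055e-34 J·s)/(2 × 2.650e-09 m) = 1.990e-26 kg·m/s

When Δx → (1/6)Δx:
Δp'_min = ℏ/(2 × (1/6)Δx) = 6 × ℏ/(2Δx) = 6 × Δp_min
Δp'_min = 6 × 1.990e-26 kg·m/s = 1.194e-25 kg·m/s

Since Δp_min ∝ 1/Δx, when Δx is decreased to 1/6 of its original value, Δp_min increases to 6 times its original value.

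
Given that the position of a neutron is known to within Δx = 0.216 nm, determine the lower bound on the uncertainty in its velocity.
145.746 m/s

Using the Heisenberg uncertainty principle and Δp = mΔv:
ΔxΔp ≥ ℏ/2
Δx(mΔv) ≥ ℏ/2

The minimum uncertainty in velocity is:
Δv_min = ℏ/(2mΔx)
Δv_min = (1.055e-34 J·s) / (2 × 1.675e-27 kg × 2.160e-10 m)
Δv_min = 1.457e+02 m/s = 145.746 m/s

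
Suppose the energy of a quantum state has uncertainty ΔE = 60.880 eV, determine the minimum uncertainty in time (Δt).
5.406 as

Using the energy-time uncertainty principle:
ΔEΔt ≥ ℏ/2

The minimum uncertainty in time is:
Δt_min = ℏ/(2ΔE)
Δt_min = (1.055e-34 J·s) / (2 × 9.754e-18 J)
Δt_min = 5.406e-18 s = 5.406 as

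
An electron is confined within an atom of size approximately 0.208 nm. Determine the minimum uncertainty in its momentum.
2.535 × 10^-25 kg·m/s

Using the Heisenberg uncertainty principle:
ΔxΔp ≥ ℏ/2

With Δx ≈ L = 2.080e-10 m (the confinement size):
Δp_min = ℏ/(2Δx)
Δp_min = (1.055e-34 J·s) / (2 × 2.080e-10 m)
Δp_min = 2.535e-25 kg·m/s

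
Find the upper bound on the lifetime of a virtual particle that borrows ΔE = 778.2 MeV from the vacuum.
4.229 × 10^-25 s

Using the energy-time uncertainty principle:
ΔEΔt ≥ ℏ/2

For a virtual particle borrowing energy ΔE, the maximum lifetime is:
Δt_max = ℏ/(2ΔE)

Converting energy:
ΔE = 778.2 MeV = 1.247e-10 J

Δt_max = (1.055e-34 J·s) / (2 × 1.247e-10 J)
Δt_max = 4.229e-25 s = 4.229 × 10^-25 s

Virtual particles with higher borrowed energy exist for shorter times.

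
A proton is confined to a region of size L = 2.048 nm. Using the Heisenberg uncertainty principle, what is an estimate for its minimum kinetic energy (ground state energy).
1.237 μeV

Using the uncertainty principle to estimate ground state energy:

1. The position uncertainty is approximately the confinement size:
   Δx ≈ L = 2.048e-09 m

2. From ΔxΔp ≥ ℏ/2, the minimum momentum uncertainty is:
   Δp ≈ ℏ/(2L) = 2.575e-26 kg·m/s

3. The kinetic energy is approximately:
   KE ≈ (Δp)²/(2m) = (2.575e-26)²/(2 × 1.673e-27 kg)
   KE ≈ 1.982e-25 J = 1.237 μeV

This is an order-of-magnitude estimate of the ground state energy.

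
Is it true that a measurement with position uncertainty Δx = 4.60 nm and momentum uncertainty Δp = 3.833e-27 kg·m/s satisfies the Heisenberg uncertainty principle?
No, it violates the uncertainty principle (impossible measurement).

Calculate the product ΔxΔp:
ΔxΔp = (4.600e-09 m) × (3.833e-27 kg·m/s)
ΔxΔp = 1.763e-35 J·s

Compare to the minimum allowed value ℏ/2:
ℏ/2 = 5.273e-35 J·s

Since ΔxΔp = 1.763e-35 J·s < 5.273e-35 J·s = ℏ/2,
the measurement violates the uncertainty principle.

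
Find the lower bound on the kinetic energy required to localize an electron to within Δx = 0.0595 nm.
2.690 eV

Localizing a particle requires giving it sufficient momentum uncertainty:

1. From uncertainty principle: Δp ≥ ℏ/(2Δx)
   Δp_min = (1.055e-34 J·s) / (2 × 5.950e-11 m)
   Δp_min = 8.862e-25 kg·m/s

2. This momentum uncertainty corresponds to kinetic energy:
   KE ≈ (Δp)²/(2m) = (8.862e-25)²/(2 × 9.109e-31 kg)
   KE = 4.311e-19 J = 2.690 eV

Tighter localization requires more energy.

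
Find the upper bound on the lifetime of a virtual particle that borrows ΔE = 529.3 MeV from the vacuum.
6.218 × 10^-25 s

Using the energy-time uncertainty principle:
ΔEΔt ≥ ℏ/2

For a virtual particle borrowing energy ΔE, the maximum lifetime is:
Δt_max = ℏ/(2ΔE)

Converting energy:
ΔE = 529.3 MeV = 8.480e-11 J

Δt_max = (1.055e-34 J·s) / (2 × 8.480e-11 J)
Δt_max = 6.218e-25 s = 6.218 × 10^-25 s

Virtual particles with higher borrowed energy exist for shorter times.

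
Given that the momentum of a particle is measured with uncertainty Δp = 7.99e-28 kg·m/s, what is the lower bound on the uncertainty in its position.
65.993 nm

Using the Heisenberg uncertainty principle:
ΔxΔp ≥ ℏ/2

The minimum uncertainty in position is:
Δx_min = ℏ/(2Δp)
Δx_min = (1.055e-34 J·s) / (2 × 7.990e-28 kg·m/s)
Δx_min = 6.599e-08 m = 65.993 nm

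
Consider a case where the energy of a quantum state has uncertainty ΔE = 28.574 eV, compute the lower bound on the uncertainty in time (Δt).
11.518 as

Using the energy-time uncertainty principle:
ΔEΔt ≥ ℏ/2

The minimum uncertainty in time is:
Δt_min = ℏ/(2ΔE)
Δt_min = (1.055e-34 J·s) / (2 × 4.578e-18 J)
Δt_min = 1.152e-17 s = 11.518 as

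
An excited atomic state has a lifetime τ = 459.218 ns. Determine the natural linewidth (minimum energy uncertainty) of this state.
716.666 peV

Using the energy-time uncertainty principle:
ΔEΔt ≥ ℏ/2

The lifetime τ represents the time uncertainty Δt.
The natural linewidth (minimum energy uncertainty) is:

ΔE = ℏ/(2τ)
ΔE = (1.055e-34 J·s) / (2 × 4.592e-07 s)
ΔE = 1.148e-28 J = 716.666 peV

This natural linewidth limits the precision of spectroscopic measurements.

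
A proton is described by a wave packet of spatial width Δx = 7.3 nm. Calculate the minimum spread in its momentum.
7.223 × 10^-27 kg·m/s

For a wave packet, the spatial width Δx and momentum spread Δp are related by the uncertainty principle:
ΔxΔp ≥ ℏ/2

The minimum momentum spread is:
Δp_min = ℏ/(2Δx)
Δp_min = (1.055e-34 J·s) / (2 × 7.300e-09 m)
Δp_min = 7.223e-27 kg·m/s

A wave packet cannot have both a well-defined position and well-defined momentum.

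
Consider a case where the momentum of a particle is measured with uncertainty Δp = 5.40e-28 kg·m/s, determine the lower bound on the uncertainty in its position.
97.646 nm

Using the Heisenberg uncertainty principle:
ΔxΔp ≥ ℏ/2

The minimum uncertainty in position is:
Δx_min = ℏ/(2Δp)
Δx_min = (1.055e-34 J·s) / (2 × 5.400e-28 kg·m/s)
Δx_min = 9.765e-08 m = 97.646 nm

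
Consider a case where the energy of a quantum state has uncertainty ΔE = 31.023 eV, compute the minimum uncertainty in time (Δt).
10.608 as

Using the energy-time uncertainty principle:
ΔEΔt ≥ ℏ/2

The minimum uncertainty in time is:
Δt_min = ℏ/(2ΔE)
Δt_min = (1.055e-34 J·s) / (2 × 4.970e-18 J)
Δt_min = 1.061e-17 s = 10.608 as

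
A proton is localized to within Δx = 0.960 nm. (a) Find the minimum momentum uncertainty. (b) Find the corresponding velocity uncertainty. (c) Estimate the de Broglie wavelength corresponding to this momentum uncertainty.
(a) Δp_min = 5.493 × 10^-26 kg·m/s
(b) Δv_min = 32.838 m/s
(c) λ_dB = 12.064 nm

Step-by-step:

(a) From the uncertainty principle:
Δp_min = ℏ/(2Δx) = (1.055e-34 J·s)/(2 × 9.600e-10 m) = 5.493e-26 kg·m/s

(b) The velocity uncertainty:
Δv = Δp/m = (5.493e-26 kg·m/s)/(1.673e-27 kg) = 3.284e+01 m/s = 32.838 m/s

(c) The de Broglie wavelength for this momentum:
λ = h/p = (6.626e-34 J·s)/(5.493e-26 kg·m/s) = 1.206e-08 m = 12.064 nm

Note: The de Broglie wavelength is comparable to the localization size, as expected from wave-particle duality.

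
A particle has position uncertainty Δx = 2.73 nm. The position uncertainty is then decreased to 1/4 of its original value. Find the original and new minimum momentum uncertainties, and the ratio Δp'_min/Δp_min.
Original Δp_min = 1.931 × 10^-26 kg·m/s; new Δp'_min = 7.726 × 10^-26 kg·m/s; ratio Δp'_min/Δp_min = 4.

From the uncertainty principle ΔxΔp ≥ ℏ/2, the minimum momentum uncertainty is Δp_min = ℏ/(2Δx).

Original (Δx = 2.73 nm = 2.730e-09 m):
Δp_min = (1.055e-34 J·s)/(2 × 2.730e-09 m) = 1.931e-26 kg·m/s

When Δx → (1/4)Δx:
Δp'_min = ℏ/(2 × (1/4)Δx) = 4 × ℏ/(2Δx) = 4 × Δp_min
Δp'_min = 4 × 1.931e-26 kg·m/s = 7.726e-26 kg·m/s

Since Δp_min ∝ 1/Δx, when Δx is decreased to 1/4 of its original value, Δp_min increases to 4 times its original value.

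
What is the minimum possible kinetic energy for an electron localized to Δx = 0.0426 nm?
5.249 eV

Localizing a particle requires giving it sufficient momentum uncertainty:

1. From uncertainty principle: Δp ≥ ℏ/(2Δx)
   Δp_min = (1.055e-34 J·s) / (2 × 4.260e-11 m)
   Δp_min = 1.238e-24 kg·m/s

2. This momentum uncertainty corresponds to kinetic energy:
   KE ≈ (Δp)²/(2m) = (1.238e-24)²/(2 × 9.109e-31 kg)
   KE = 8.409e-19 J = 5.249 eV

Tighter localization requires more energy.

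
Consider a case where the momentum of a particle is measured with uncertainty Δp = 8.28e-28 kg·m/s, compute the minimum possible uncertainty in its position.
63.682 nm

Using the Heisenberg uncertainty principle:
ΔxΔp ≥ ℏ/2

The minimum uncertainty in position is:
Δx_min = ℏ/(2Δp)
Δx_min = (1.055e-34 J·s) / (2 × 8.280e-28 kg·m/s)
Δx_min = 6.368e-08 m = 63.682 nm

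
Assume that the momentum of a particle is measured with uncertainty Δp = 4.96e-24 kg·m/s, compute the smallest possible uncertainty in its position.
10.631 pm

Using the Heisenberg uncertainty principle:
ΔxΔp ≥ ℏ/2

The minimum uncertainty in position is:
Δx_min = ℏ/(2Δp)
Δx_min = (1.055e-34 J·s) / (2 × 4.960e-24 kg·m/s)
Δx_min = 1.063e-11 m = 10.631 pm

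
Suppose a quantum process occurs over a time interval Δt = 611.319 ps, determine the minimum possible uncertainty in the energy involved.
538.354 neV

Using the energy-time uncertainty principle:
ΔEΔt ≥ ℏ/2

The minimum uncertainty in energy is:
ΔE_min = ℏ/(2Δt)
ΔE_min = (1.055e-34 J·s) / (2 × 6.113e-10 s)
ΔE_min = 8.625e-26 J = 538.354 neV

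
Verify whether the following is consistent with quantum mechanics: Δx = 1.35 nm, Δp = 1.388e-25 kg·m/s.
Yes, it satisfies the uncertainty principle.

Calculate the product ΔxΔp:
ΔxΔp = (1.350e-09 m) × (1.388e-25 kg·m/s)
ΔxΔp = 1.874e-34 J·s

Compare to the minimum allowed value ℏ/2:
ℏ/2 = 5.273e-35 J·s

Since ΔxΔp = 1.874e-34 J·s ≥ 5.273e-35 J·s = ℏ/2,
the measurement satisfies the uncertainty principle.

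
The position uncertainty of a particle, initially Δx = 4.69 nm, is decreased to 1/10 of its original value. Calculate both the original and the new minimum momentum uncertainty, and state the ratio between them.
Original Δp_min = 1.124 × 10^-26 kg·m/s; new Δp'_min = 1.124 × 10^-25 kg·m/s; ratio Δp'_min/Δp_min = 10.

From the uncertainty principle ΔxΔp ≥ ℏ/2, the minimum momentum uncertainty is Δp_min = ℏ/(2Δx).

Original (Δx = 4.69 nm = 4.690e-09 m):
Δp_min = (1.055e-34 J·s)/(2 × 4.690e-09 m) = 1.124e-26 kg·m/s

When Δx → (1/10)Δx:
Δp'_min = ℏ/(2 × (1/10)Δx) = 10 × ℏ/(2Δx) = 10 × Δp_min
Δp'_min = 10 × 1.124e-26 kg·m/s = 1.124e-25 kg·m/s

Since Δp_min ∝ 1/Δx, when Δx is decreased to 1/10 of its original value, Δp_min increases to 10 times its original value.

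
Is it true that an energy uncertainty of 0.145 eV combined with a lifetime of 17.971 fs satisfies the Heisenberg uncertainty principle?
Yes, it satisfies the uncertainty relation.

Calculate the product ΔEΔt:
ΔE = 0.145 eV = 2.323e-20 J
ΔEΔt = (2.323e-20 J) × (1.797e-14 s)
ΔEΔt = 4.175e-34 J·s

Compare to the minimum allowed value ℏ/2:
ℏ/2 = 5.273e-35 J·s

Since ΔEΔt = 4.175e-34 J·s ≥ 5.273e-35 J·s = ℏ/2,
this satisfies the uncertainty relation.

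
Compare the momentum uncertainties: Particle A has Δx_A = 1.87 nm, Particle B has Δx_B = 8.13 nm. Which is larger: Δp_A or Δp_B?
Particle A has the larger minimum momentum uncertainty, by a factor of 4.35.

For each particle, the minimum momentum uncertainty is Δp_min = ℏ/(2Δx):

Particle A: Δp_A = ℏ/(2×1.870e-09 m) = 2.820e-26 kg·m/s
Particle B: Δp_B = ℏ/(2×8.130e-09 m) = 6.486e-27 kg·m/s

Ratio: Δp_A/Δp_B = 4.35

Since Δp_min ∝ 1/Δx, the particle with smaller position uncertainty (A) has larger momentum uncertainty.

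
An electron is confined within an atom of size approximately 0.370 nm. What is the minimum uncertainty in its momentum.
1.425 × 10^-25 kg·m/s

Using the Heisenberg uncertainty principle:
ΔxΔp ≥ ℏ/2

With Δx ≈ L = 3.700e-10 m (the confinement size):
Δp_min = ℏ/(2Δx)
Δp_min = (1.055e-34 J·s) / (2 × 3.700e-10 m)
Δp_min = 1.425e-25 kg·m/s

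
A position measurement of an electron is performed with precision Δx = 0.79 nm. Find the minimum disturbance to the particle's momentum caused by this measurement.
6.675 × 10^-26 kg·m/s

The uncertainty principle implies that measuring position disturbs momentum:
ΔxΔp ≥ ℏ/2

When we measure position with precision Δx, we necessarily introduce a momentum uncertainty:
Δp ≥ ℏ/(2Δx)
Δp_min = (1.055e-34 J·s) / (2 × 7.900e-10 m)
Δp_min = 6.675e-26 kg·m/s

The more precisely we measure position, the greater the momentum disturbance.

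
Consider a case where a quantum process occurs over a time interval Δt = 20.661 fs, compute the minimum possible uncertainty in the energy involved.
15.929 meV

Using the energy-time uncertainty principle:
ΔEΔt ≥ ℏ/2

The minimum uncertainty in energy is:
ΔE_min = ℏ/(2Δt)
ΔE_min = (1.055e-34 J·s) / (2 × 2.066e-14 s)
ΔE_min = 2.552e-21 J = 15.929 meV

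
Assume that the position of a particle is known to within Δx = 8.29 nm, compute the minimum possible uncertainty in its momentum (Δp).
6.361 × 10^-27 kg·m/s

Using the Heisenberg uncertainty principle:
ΔxΔp ≥ ℏ/2

The minimum uncertainty in momentum is:
Δp_min = ℏ/(2Δx)
Δp_min = (1.055e-34 J·s) / (2 × 8.290e-09 m)
Δp_min = 6.361e-27 kg·m/s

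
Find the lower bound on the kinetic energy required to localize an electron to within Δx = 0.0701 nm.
1.938 eV

Localizing a particle requires giving it sufficient momentum uncertainty:

1. From uncertainty principle: Δp ≥ ℏ/(2Δx)
   Δp_min = (1.055e-34 J·s) / (2 × 7.010e-11 m)
   Δp_min = 7.522e-25 kg·m/s

2. This momentum uncertainty corresponds to kinetic energy:
   KE ≈ (Δp)²/(2m) = (7.522e-25)²/(2 × 9.109e-31 kg)
   KE = 3.106e-19 J = 1.938 eV

Tighter localization requires more energy.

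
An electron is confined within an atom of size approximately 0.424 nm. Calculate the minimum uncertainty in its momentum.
1.244 × 10^-25 kg·m/s

Using the Heisenberg uncertainty principle:
ΔxΔp ≥ ℏ/2

With Δx ≈ L = 4.240e-10 m (the confinement size):
Δp_min = ℏ/(2Δx)
Δp_min = (1.055e-34 J·s) / (2 × 4.240e-10 m)
Δp_min = 1.244e-25 kg·m/s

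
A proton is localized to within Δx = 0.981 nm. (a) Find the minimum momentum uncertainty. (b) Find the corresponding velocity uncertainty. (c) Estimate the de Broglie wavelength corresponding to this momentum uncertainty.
(a) Δp_min = 5.375 × 10^-26 kg·m/s
(b) Δv_min = 32.135 m/s
(c) λ_dB = 12.328 nm

Step-by-step:

(a) From the uncertainty principle:
Δp_min = ℏ/(2Δx) = (1.055e-34 J·s)/(2 × 9.810e-10 m) = 5.375e-26 kg·m/s

(b) The velocity uncertainty:
Δv = Δp/m = (5.375e-26 kg·m/s)/(1.673e-27 kg) = 3.214e+01 m/s = 32.135 m/s

(c) The de Broglie wavelength for this momentum:
λ = h/p = (6.626e-34 J·s)/(5.375e-26 kg·m/s) = 1.233e-08 m = 12.328 nm

Note: The de Broglie wavelength is comparable to the localization size, as expected from wave-particle duality.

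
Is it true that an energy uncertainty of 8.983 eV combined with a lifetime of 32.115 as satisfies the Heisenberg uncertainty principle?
No, it violates the uncertainty relation.

Calculate the product ΔEΔt:
ΔE = 8.983 eV = 1.439e-18 J
ΔEΔt = (1.439e-18 J) × (3.211e-17 s)
ΔEΔt = 4.622e-35 J·s

Compare to the minimum allowed value ℏ/2:
ℏ/2 = 5.273e-35 J·s

Since ΔEΔt = 4.622e-35 J·s < 5.273e-35 J·s = ℏ/2,
this violates the uncertainty relation.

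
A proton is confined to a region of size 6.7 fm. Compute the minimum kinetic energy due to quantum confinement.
115.559 keV

Using the uncertainty principle:

1. Position uncertainty: Δx ≈ 6.700e-15 m
2. Minimum momentum uncertainty: Δp = ℏ/(2Δx) = 7.870e-21 kg·m/s
3. Minimum kinetic energy:
   KE = (Δp)²/(2m) = (7.870e-21)²/(2 × 1.673e-27 kg)
   KE = 1.851e-14 J = 115.559 keV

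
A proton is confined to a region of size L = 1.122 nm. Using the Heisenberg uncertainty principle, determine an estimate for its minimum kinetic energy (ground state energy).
4.121 μeV

Using the uncertainty principle to estimate ground state energy:

1. The position uncertainty is approximately the confinement size:
   Δx ≈ L = 1.122e-09 m

2. From ΔxΔp ≥ ℏ/2, the minimum momentum uncertainty is:
   Δp ≈ ℏ/(2L) = 4.700e-26 kg·m/s

3. The kinetic energy is approximately:
   KE ≈ (Δp)²/(2m) = (4.700e-26)²/(2 × 1.673e-27 kg)
   KE ≈ 6.602e-25 J = 4.121 μeV

This is an order-of-magnitude estimate of the ground state energy.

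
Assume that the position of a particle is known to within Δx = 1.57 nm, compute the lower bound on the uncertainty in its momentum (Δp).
3.359 × 10^-26 kg·m/s

Using the Heisenberg uncertainty principle:
ΔxΔp ≥ ℏ/2

The minimum uncertainty in momentum is:
Δp_min = ℏ/(2Δx)
Δp_min = (1.055e-34 J·s) / (2 × 1.570e-09 m)
Δp_min = 3.359e-26 kg·m/s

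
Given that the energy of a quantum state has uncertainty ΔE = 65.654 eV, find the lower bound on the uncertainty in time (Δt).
5.013 as

Using the energy-time uncertainty principle:
ΔEΔt ≥ ℏ/2

The minimum uncertainty in time is:
Δt_min = ℏ/(2ΔE)
Δt_min = (1.055e-34 J·s) / (2 × 1.052e-17 J)
Δt_min = 5.013e-18 s = 5.013 as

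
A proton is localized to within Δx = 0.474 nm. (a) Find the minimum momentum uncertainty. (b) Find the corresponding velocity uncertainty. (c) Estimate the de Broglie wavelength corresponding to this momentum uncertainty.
(a) Δp_min = 1.112 × 10^-25 kg·m/s
(b) Δv_min = 66.507 m/s
(c) λ_dB = 5.956 nm

Step-by-step:

(a) From the uncertainty principle:
Δp_min = ℏ/(2Δx) = (1.055e-34 J·s)/(2 × 4.740e-10 m) = 1.112e-25 kg·m/s

(b) The velocity uncertainty:
Δv = Δp/m = (1.112e-25 kg·m/s)/(1.673e-27 kg) = 6.651e+01 m/s = 66.507 m/s

(c) The de Broglie wavelength for this momentum:
λ = h/p = (6.626e-34 J·s)/(1.112e-25 kg·m/s) = 5.956e-09 m = 5.956 nm

Note: The de Broglie wavelength is comparable to the localization size, as expected from wave-particle duality.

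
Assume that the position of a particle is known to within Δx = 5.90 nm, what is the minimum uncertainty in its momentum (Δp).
8.937 × 10^-27 kg·m/s

Using the Heisenberg uncertainty principle:
ΔxΔp ≥ ℏ/2

The minimum uncertainty in momentum is:
Δp_min = ℏ/(2Δx)
Δp_min = (1.055e-34 J·s) / (2 × 5.900e-09 m)
Δp_min = 8.937e-27 kg·m/s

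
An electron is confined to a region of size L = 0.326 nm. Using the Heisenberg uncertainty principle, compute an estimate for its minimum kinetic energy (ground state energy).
89.625 meV

Using the uncertainty principle to estimate ground state energy:

1. The position uncertainty is approximately the confinement size:
   Δx ≈ L = 3.260e-10 m

2. From ΔxΔp ≥ ℏ/2, the minimum momentum uncertainty is:
   Δp ≈ ℏ/(2L) = 1.617e-25 kg·m/s

3. The kinetic energy is approximately:
   KE ≈ (Δp)²/(2m) = (1.617e-25)²/(2 × 9.109e-31 kg)
   KE ≈ 1.436e-20 J = 89.625 meV

This is an order-of-magnitude estimate of the ground state energy.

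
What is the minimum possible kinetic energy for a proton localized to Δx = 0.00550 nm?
171.486 meV

Localizing a particle requires giving it sufficient momentum uncertainty:

1. From uncertainty principle: Δp ≥ ℏ/(2Δx)
   Δp_min = (1.055e-34 J·s) / (2 × 5.500e-12 m)
   Δp_min = 9.587e-24 kg·m/s

2. This momentum uncertainty corresponds to kinetic energy:
   KE ≈ (Δp)²/(2m) = (9.587e-24)²/(2 × 1.673e-27 kg)
   KE = 2.748e-20 J = 171.486 meV

Tighter localization requires more energy.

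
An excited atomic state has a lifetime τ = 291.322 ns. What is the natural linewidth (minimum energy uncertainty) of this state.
1.130 neV

Using the energy-time uncertainty principle:
ΔEΔt ≥ ℏ/2

The lifetime τ represents the time uncertainty Δt.
The natural linewidth (minimum energy uncertainty) is:

ΔE = ℏ/(2τ)
ΔE = (1.055e-34 J·s) / (2 × 2.913e-07 s)
ΔE = 1.810e-28 J = 1.130 neV

This natural linewidth limits the precision of spectroscopic measurements.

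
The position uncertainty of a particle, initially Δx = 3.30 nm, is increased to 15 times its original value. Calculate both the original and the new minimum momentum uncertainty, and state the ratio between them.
Original Δp_min = 1.598 × 10^-26 kg·m/s; new Δp'_min = 1.065 × 10^-27 kg·m/s; ratio Δp'_min/Δp_min = 1/15.

From the uncertainty principle ΔxΔp ≥ ℏ/2, the minimum momentum uncertainty is Δp_min = ℏ/(2Δx).

Original (Δx = 3.30 nm = 3.300e-09 m):
Δp_min = (1.055e-34 J·s)/(2 × 3.300e-09 m) = 1.598e-26 kg·m/s

When Δx → 15Δx:
Δp'_min = ℏ/(2 × 15Δx) = (1/15) × ℏ/(2Δx) = (1/15) × Δp_min
Δp'_min = 1/15 × 1.598e-26 kg·m/s = 1.065e-27 kg·m/s

Since Δp_min ∝ 1/Δx, when Δx is increased to 15 times its original value, Δp_min decreases to 1/15 of its original value.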